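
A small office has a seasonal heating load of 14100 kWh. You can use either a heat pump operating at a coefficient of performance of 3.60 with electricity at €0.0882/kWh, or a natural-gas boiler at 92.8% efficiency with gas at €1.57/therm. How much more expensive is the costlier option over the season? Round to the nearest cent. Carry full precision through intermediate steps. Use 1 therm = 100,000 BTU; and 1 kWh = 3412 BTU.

Heat load = 14100 kWh × 3412 = 48,109,200 BTU
Gas: input = 48,109,200 / 0.928 = 51,841,810 BTU = 518.4 therm → 518.4 × €1.57 = €813.92
Heat pump: 48,109,200 BTU / 3412 = 14,100 kWh heat; / 3.60 = 3,917 kWh in → × €0.0882 = €345.45
Difference = |€813.92 − €345.45| = €468.47

€468.47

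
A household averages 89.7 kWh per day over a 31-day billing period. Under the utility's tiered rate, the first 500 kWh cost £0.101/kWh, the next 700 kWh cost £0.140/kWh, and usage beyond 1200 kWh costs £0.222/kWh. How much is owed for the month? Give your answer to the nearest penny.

Usage = 89.7 kWh/day × 31 days = 2780.7 kWh
First 500 kWh × £0.101 = £50.50
Next 700 kWh × £0.140 = £98.00
Remaining 1580.7 kWh × £0.222 = £350.92
Total = £499.42

£499.42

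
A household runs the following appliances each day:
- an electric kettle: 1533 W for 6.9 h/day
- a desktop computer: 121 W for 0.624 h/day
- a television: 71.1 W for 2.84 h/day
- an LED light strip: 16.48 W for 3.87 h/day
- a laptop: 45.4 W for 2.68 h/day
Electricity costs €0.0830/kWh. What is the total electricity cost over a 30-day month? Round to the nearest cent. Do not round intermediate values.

electric kettle: 1533 W × 6.9 h × 30 d = 317,331 Wh = 317.3 kWh
desktop computer: 121 W × 0.624 h × 30 d = 2,265 Wh = 2.265 kWh
television: 71.1 W × 2.84 h × 30 d = 6,058 Wh = 6.058 kWh
LED light strip: 16.48 W × 3.87 h × 30 d = 1,913 Wh = 1.913 kWh
laptop: 45.4 W × 2.68 h × 30 d = 3,650 Wh = 3.65 kWh
Total energy = 317.3 + 2.265 + 6.058 + 1.913 + 3.65 = 331.2 kWh
Cost = 331.2 kWh × €0.0830 = €27.49

€27.49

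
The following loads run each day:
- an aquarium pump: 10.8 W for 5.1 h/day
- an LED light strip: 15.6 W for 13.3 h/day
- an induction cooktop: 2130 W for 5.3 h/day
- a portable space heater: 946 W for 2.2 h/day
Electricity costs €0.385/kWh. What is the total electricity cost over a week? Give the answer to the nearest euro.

aquarium pump: 10.8 W × 5.1 h × 7 d = 386 Wh = 0.3856 kWh
LED light strip: 15.6 W × 13.3 h × 7 d = 1,452 Wh = 1.452 kWh
induction cooktop: 2130 W × 5.3 h × 7 d = 79,023 Wh = 79.02 kWh
portable space heater: 946 W × 2.2 h × 7 d = 14,568 Wh = 14.57 kWh
Total energy = 0.3856 + 1.452 + 79.02 + 14.57 = 95.43 kWh
Cost = 95.43 kWh × €0.385 = €36.74 ≈ €37

€37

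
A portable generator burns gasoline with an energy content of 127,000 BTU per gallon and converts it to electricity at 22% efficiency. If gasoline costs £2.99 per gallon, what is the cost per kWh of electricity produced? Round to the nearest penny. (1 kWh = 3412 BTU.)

Electrical output per gallon = 127,000 BTU × 0.22 / 3412 BTU/kWh = 8.189 kWh
Cost per kWh = £2.99 / 8.189 kWh = £0.365

£0.37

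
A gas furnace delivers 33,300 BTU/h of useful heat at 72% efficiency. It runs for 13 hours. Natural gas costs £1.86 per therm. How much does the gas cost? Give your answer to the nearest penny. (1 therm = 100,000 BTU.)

Heat delivered = 33,300 BTU/h × 13 h = 432,900 BTU
Gas input = 432,900 / 0.72 = 601,250 BTU
= 601,250 / 100,000 = 6.013 therm
Cost = 6.013 × £1.86/therm = £11.18

£11.18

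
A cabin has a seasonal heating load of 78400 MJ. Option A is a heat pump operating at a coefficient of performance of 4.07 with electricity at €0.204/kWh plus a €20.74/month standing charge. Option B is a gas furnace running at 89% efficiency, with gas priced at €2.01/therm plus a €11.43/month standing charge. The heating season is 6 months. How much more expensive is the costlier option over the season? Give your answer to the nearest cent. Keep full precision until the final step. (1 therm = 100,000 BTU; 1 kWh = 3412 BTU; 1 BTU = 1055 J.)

€530.77

Heat load = 78400 MJ = 78,400,000,000 J / 1055 = 74,312,796 BTU
Gas: input = 74,312,796 / 0.89 = 83,497,524 BTU = 835 therm → 835 × €2.01 = €1,678.30; + 6 × €11.43 standing = €1,746.88
Heat pump: 74,312,796 BTU / 3412 = 21,780 kWh heat; / 4.07 = 5,351 kWh in → × €0.204 = €1,091.67; + 6 × €20.74 standing = €1,216.11
Difference = |€1,746.88 − €1,216.11| = €530.77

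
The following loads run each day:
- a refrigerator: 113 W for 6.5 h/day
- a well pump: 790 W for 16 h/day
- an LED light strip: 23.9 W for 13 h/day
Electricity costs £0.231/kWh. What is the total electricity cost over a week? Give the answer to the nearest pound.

£22

refrigerator: 113 W × 6.5 h × 7 d = 5,142 Wh = 5.141 kWh
well pump: 790 W × 16 h × 7 d = 88,480 Wh = 88.48 kWh
LED light strip: 23.9 W × 13 h × 7 d = 2,175 Wh = 2.175 kWh
Total energy = 5.141 + 88.48 + 2.175 = 95.8 kWh
Cost = 95.8 kWh × £0.231 = £22.13 ≈ £22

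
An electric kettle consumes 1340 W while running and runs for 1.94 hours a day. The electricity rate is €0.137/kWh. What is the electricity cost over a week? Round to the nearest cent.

€2.49

Energy = 1340 W × 1.94 h/day × 7 days = 18,197 Wh = 18.2 kWh
Cost = 18.2 kWh × €0.137/kWh = €2.49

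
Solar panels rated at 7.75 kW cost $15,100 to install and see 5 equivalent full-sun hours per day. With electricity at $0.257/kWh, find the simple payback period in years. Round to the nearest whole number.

Daily generation = 7.75 kW × 5 h = 38.75 kWh
Annual generation = 38.75 × 365 = 14144 kWh
Annual savings = 14144 × $0.257 = $3,634.94
Payback = $15,100 / $3,634.94 = 4.15 years

4 years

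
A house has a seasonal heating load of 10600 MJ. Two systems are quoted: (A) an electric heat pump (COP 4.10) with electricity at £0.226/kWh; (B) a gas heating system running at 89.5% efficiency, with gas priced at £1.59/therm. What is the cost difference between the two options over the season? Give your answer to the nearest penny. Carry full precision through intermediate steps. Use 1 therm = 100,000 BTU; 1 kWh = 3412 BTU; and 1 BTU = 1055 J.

Heat load = 10600 MJ = 10,600,000,000 J / 1055 = 10,047,393 BTU
Gas: input = 10,047,393 / 0.895 = 11,226,138 BTU = 112.3 therm → 112.3 × £1.59 = £178.50
Heat pump: 10,047,393 BTU / 3412 = 2,945 kWh heat; / 4.10 = 718.2 kWh in → × £0.226 = £162.32
Difference = |£178.50 − £162.32| = £16.18

£16.18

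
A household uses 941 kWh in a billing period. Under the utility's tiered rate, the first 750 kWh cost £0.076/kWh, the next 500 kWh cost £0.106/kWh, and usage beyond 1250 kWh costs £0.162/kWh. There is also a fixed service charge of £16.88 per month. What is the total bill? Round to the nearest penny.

First 750 kWh × £0.076 = £57.00
Next 191 kWh × £0.106 = £20.25
Remaining tier: 0 kWh (not reached)
Energy charge = £77.25; + service £16.88 = £94.13

£94.13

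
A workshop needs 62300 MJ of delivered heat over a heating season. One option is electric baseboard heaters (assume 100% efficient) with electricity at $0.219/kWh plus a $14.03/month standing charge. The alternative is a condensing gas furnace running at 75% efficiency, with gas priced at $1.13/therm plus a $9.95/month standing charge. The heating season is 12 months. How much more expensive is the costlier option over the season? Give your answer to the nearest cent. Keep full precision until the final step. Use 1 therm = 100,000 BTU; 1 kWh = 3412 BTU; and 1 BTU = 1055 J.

Heat load = 62300 MJ = 62,300,000,000 J / 1055 = 59,052,133 BTU
Gas: input = 59,052,133 / 0.75 = 78,736,177 BTU = 787.4 therm → 787.4 × $1.13 = $889.72; + 12 × $9.95 standing = $1,009.12
Electric: 59,052,133 BTU / 3412 = 17,310 kWh → × $0.219 = $3,790.27; + 12 × $14.03 standing = $3,958.63
Difference = |$1,009.12 − $3,958.63| = $2,949.52

$2949.52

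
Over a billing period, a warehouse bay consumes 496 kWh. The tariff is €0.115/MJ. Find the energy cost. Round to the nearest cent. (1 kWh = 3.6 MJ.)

496 kWh × (3.6 MJ/kWh) = 1,786 MJ
Cost = 1,786 MJ × €0.115/MJ = €205.34

€205.34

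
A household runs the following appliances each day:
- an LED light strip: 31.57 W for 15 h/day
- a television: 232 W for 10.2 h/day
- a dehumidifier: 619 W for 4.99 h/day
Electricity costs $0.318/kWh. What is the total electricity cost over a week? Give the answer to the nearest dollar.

LED light strip: 31.57 W × 15 h × 7 d = 3,315 Wh = 3.315 kWh
television: 232 W × 10.2 h × 7 d = 16,565 Wh = 16.56 kWh
dehumidifier: 619 W × 4.99 h × 7 d = 21,622 Wh = 21.62 kWh
Total energy = 3.315 + 16.56 + 21.62 = 41.5 kWh
Cost = 41.5 kWh × $0.318 = $13.20 ≈ $13

$13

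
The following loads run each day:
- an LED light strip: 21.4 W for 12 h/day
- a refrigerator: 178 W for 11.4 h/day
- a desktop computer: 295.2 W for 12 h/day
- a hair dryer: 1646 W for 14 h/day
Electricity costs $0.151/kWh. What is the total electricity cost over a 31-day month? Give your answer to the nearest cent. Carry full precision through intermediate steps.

LED light strip: 21.4 W × 12 h × 31 d = 7,961 Wh = 7.961 kWh
refrigerator: 178 W × 11.4 h × 31 d = 62,905 Wh = 62.91 kWh
desktop computer: 295.2 W × 12 h × 31 d = 109,814 Wh = 109.8 kWh
hair dryer: 1646 W × 14 h × 31 d = 714,364 Wh = 714.4 kWh
Total energy = 7.961 + 62.91 + 109.8 + 714.4 = 895 kWh
Cost = 895 kWh × $0.151 = $135.15

$135.15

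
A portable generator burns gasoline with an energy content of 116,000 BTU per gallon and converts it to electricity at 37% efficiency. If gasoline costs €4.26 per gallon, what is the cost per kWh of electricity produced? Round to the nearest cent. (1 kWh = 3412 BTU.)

€0.34

Electrical output per gallon = 116,000 BTU × 0.37 / 3412 BTU/kWh = 12.58 kWh
Cost per kWh = €4.26 / 12.58 kWh = €0.339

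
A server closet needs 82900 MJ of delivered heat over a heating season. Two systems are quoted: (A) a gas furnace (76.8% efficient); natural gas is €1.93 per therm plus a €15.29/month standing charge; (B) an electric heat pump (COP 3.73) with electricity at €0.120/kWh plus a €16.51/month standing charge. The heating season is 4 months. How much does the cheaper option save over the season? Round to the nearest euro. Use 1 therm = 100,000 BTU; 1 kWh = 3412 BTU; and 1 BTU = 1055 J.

€1229

Heat load = 82900 MJ = 82,900,000,000 J / 1055 = 78,578,199 BTU
Gas: input = 78,578,199 / 0.768 = 102,315,363 BTU = 1,023 therm → 1,023 × €1.93 = €1,974.69; + 4 × €15.29 standing = €2,035.85
Heat pump: 78,578,199 BTU / 3412 = 23,030 kWh heat; / 3.73 = 6,174 kWh in → × €0.120 = €740.91; + 4 × €16.51 standing = €806.95
Difference = |€2,035.85 − €806.95| = €1,228.90 ≈ €1229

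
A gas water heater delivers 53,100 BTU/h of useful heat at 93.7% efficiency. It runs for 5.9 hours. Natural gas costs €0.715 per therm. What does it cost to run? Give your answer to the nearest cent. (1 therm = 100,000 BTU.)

Heat delivered = 53,100 BTU/h × 5.9 h = 313,290 BTU
Gas input = 313,290 / 0.937 = 334,354 BTU
= 334,354 / 100,000 = 3.344 therm
Cost = 3.344 × €0.715/therm = €2.39

€2.39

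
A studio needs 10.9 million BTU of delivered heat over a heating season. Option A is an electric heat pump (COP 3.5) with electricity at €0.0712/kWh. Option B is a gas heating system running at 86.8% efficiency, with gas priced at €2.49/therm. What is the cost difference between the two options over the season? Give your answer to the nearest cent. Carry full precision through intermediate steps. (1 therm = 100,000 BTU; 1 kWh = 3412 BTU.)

€247.70

Heat load = 10.9 × 10⁶ BTU = 10,900,000 BTU
Gas: input = 10,900,000 / 0.868 = 12,557,604 BTU = 125.6 therm → 125.6 × €2.49 = €312.68
Heat pump: 10,900,000 BTU / 3412 = 3,195 kWh heat; / 3.5 = 912.7 kWh in → × €0.0712 = €64.99
Difference = |€312.68 − €64.99| = €247.70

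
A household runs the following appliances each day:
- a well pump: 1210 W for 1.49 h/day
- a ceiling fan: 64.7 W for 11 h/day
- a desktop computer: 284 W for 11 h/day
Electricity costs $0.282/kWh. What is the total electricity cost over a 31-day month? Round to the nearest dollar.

$49

well pump: 1210 W × 1.49 h × 31 d = 55,890 Wh = 55.89 kWh
ceiling fan: 64.7 W × 11 h × 31 d = 22,063 Wh = 22.06 kWh
desktop computer: 284 W × 11 h × 31 d = 96,844 Wh = 96.84 kWh
Total energy = 55.89 + 22.06 + 96.84 = 174.8 kWh
Cost = 174.8 kWh × $0.282 = $49.29 ≈ $49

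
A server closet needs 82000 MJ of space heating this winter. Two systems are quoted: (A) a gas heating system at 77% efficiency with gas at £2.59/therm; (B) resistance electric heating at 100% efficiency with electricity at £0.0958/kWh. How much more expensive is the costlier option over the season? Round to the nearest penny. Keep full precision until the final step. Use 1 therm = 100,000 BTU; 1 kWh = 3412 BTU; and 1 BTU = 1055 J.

£432.07

Heat load = 82000 MJ = 82,000,000,000 J / 1055 = 77,725,118 BTU
Gas: input = 77,725,118 / 0.77 = 100,941,712 BTU = 1,009 therm → 1,009 × £2.59 = £2,614.39
Electric: 77,725,118 BTU / 3412 = 22,780 kWh → × £0.0958 = £2,182.32
Difference = |£2,614.39 − £2,182.32| = £432.07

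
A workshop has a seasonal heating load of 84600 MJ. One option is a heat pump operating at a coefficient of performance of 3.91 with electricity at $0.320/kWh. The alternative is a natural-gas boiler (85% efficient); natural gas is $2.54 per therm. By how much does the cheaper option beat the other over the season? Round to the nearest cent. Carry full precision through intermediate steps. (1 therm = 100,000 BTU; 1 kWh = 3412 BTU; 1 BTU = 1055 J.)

Heat load = 84600 MJ = 84,600,000,000 J / 1055 = 80,189,573 BTU
Gas: input = 80,189,573 / 0.85 = 94,340,675 BTU = 943.4 therm → 943.4 × $2.54 = $2,396.25
Heat pump: 80,189,573 BTU / 3412 = 23,500 kWh heat; / 3.91 = 6,011 kWh in → × $0.320 = $1,923.46
Difference = |$2,396.25 − $1,923.46| = $472.80

$472.80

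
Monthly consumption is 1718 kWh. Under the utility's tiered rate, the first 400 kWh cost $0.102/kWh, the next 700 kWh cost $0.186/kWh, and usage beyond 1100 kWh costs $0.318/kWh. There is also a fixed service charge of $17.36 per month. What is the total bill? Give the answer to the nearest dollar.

First 400 kWh × $0.102 = $40.80
Next 700 kWh × $0.186 = $130.20
Remaining 618 kWh × $0.318 = $196.52
Energy charge = $367.52; + service $17.36 = $384.88 ≈ $385

$385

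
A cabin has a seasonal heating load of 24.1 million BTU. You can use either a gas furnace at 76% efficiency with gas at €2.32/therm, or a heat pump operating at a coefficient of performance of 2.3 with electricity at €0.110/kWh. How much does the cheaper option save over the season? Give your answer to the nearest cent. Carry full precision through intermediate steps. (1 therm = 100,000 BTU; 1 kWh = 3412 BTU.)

Heat load = 24.1 × 10⁶ BTU = 24,100,000 BTU
Gas: input = 24,100,000 / 0.76 = 31,710,526 BTU = 317.1 therm → 317.1 × €2.32 = €735.68
Heat pump: 24,100,000 BTU / 3412 = 7,063 kWh heat; / 2.3 = 3,071 kWh in → × €0.110 = €337.81
Difference = |€735.68 − €337.81| = €397.87

€397.87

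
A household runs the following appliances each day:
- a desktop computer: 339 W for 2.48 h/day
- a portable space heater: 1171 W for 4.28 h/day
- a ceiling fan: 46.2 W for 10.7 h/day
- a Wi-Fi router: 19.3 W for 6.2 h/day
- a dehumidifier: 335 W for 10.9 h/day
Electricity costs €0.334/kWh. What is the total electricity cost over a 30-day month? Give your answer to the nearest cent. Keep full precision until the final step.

desktop computer: 339 W × 2.48 h × 30 d = 25,222 Wh = 25.22 kWh
portable space heater: 1171 W × 4.28 h × 30 d = 150,356 Wh = 150.4 kWh
ceiling fan: 46.2 W × 10.7 h × 30 d = 14,830 Wh = 14.83 kWh
Wi-Fi router: 19.3 W × 6.2 h × 30 d = 3,590 Wh = 3.59 kWh
dehumidifier: 335 W × 10.9 h × 30 d = 109,545 Wh = 109.5 kWh
Total energy = 25.22 + 150.4 + 14.83 + 3.59 + 109.5 = 303.5 kWh
Cost = 303.5 kWh × €0.334 = €101.38

€101.38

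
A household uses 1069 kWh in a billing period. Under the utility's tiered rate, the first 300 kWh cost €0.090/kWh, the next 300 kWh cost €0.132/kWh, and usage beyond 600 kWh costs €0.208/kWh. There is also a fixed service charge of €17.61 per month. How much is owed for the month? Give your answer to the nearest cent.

First 300 kWh × €0.090 = €27.00
Next 300 kWh × €0.132 = €39.60
Remaining 469 kWh × €0.208 = €97.55
Energy charge = €164.15; + service €17.61 = €181.76

€181.76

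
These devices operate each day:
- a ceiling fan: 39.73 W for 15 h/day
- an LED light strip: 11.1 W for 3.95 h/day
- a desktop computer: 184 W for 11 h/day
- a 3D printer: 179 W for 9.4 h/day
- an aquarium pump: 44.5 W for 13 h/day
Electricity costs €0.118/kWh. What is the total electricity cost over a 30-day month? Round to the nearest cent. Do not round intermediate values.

€17.43

ceiling fan: 39.73 W × 15 h × 30 d = 17,878 Wh = 17.88 kWh
LED light strip: 11.1 W × 3.95 h × 30 d = 1,315 Wh = 1.315 kWh
desktop computer: 184 W × 11 h × 30 d = 60,720 Wh = 60.72 kWh
3D printer: 179 W × 9.4 h × 30 d = 50,478 Wh = 50.48 kWh
aquarium pump: 44.5 W × 13 h × 30 d = 17,355 Wh = 17.36 kWh
Total energy = 17.88 + 1.315 + 60.72 + 50.48 + 17.36 = 147.7 kWh
Cost = 147.7 kWh × €0.118 = €17.43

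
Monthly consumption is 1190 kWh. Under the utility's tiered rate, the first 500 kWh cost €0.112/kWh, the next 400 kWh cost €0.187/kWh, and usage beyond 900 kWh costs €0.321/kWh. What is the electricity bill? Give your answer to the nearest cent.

€223.89

First 500 kWh × €0.112 = €56.00
Next 400 kWh × €0.187 = €74.80
Remaining 290 kWh × €0.321 = €93.09
Total = €223.89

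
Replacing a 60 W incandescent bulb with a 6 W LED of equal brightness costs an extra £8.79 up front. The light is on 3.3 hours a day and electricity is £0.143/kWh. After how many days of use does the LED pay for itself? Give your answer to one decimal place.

Power saved = 60 − 6 = 54 W
Daily energy saved = 54 W × 3.3 h = 178.2 Wh = 0.1782 kWh
Daily savings = 0.1782 × £0.143 = £0.0255
Payback = £8.79 / £0.0255 per day = 344.9 days

344.9 days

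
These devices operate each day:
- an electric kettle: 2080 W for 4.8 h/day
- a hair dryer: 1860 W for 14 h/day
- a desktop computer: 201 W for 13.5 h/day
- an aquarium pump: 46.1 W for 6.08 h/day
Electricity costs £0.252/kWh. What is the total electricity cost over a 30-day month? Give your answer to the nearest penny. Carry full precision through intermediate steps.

electric kettle: 2080 W × 4.8 h × 30 d = 299,520 Wh = 299.5 kWh
hair dryer: 1860 W × 14 h × 30 d = 781,200 Wh = 781.2 kWh
desktop computer: 201 W × 13.5 h × 30 d = 81,405 Wh = 81.41 kWh
aquarium pump: 46.1 W × 6.08 h × 30 d = 8,409 Wh = 8.409 kWh
Total energy = 299.5 + 781.2 + 81.41 + 8.409 = 1,171 kWh
Cost = 1,171 kWh × £0.252 = £294.97

£294.97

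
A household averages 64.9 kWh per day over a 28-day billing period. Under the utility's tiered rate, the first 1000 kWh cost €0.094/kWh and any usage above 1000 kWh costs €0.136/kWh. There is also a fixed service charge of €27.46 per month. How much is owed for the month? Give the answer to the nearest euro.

Usage = 64.9 kWh/day × 28 days = 1817.2 kWh
First 1000 kWh × €0.094 = €94.00
Remaining 817.2 kWh × €0.136 = €111.14
Energy charge = €205.14; + service €27.46 = €232.60 ≈ €233

€233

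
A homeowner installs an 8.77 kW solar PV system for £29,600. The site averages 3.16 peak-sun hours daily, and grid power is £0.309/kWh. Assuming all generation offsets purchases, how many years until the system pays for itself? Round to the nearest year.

9 years

Daily generation = 8.77 kW × 3.16 h = 27.71 kWh
Annual generation = 27.71 × 365 = 10115 kWh
Annual savings = 10115 × £0.309 = £3,125.63
Payback = £29,600 / £3,125.63 = 9.47 years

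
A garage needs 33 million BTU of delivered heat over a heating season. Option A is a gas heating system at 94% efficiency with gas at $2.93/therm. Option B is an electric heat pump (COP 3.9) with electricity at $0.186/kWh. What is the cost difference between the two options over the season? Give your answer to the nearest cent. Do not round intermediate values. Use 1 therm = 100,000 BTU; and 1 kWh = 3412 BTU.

Heat load = 33 × 10⁶ BTU = 33,000,000 BTU
Gas: input = 33,000,000 / 0.94 = 35,106,383 BTU = 351.1 therm → 351.1 × $2.93 = $1,028.62
Heat pump: 33,000,000 BTU / 3412 = 9,672 kWh heat; / 3.9 = 2,480 kWh in → × $0.186 = $461.27
Difference = |$1,028.62 − $461.27| = $567.35

$567.35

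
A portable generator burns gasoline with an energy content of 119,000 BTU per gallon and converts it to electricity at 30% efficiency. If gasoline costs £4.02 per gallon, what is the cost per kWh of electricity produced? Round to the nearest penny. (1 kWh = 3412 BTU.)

Electrical output per gallon = 119,000 BTU × 0.30 / 3412 BTU/kWh = 10.46 kWh
Cost per kWh = £4.02 / 10.46 kWh = £0.384

£0.38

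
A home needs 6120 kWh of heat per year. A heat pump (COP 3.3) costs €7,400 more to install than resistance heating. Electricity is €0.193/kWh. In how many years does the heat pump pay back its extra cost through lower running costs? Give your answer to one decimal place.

Resistance: 6120 kWh × €0.193 = €1,181.16/yr
Heat pump: 6120 / 3.3 = 1855 kWh in → × €0.193 = €357.93/yr
Annual savings = €823.23
Payback = €7,400 / €823.23 = 8.99 years

9.0 years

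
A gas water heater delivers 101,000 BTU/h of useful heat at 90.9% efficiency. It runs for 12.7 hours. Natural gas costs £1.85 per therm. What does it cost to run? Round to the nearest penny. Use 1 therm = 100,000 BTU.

Heat delivered = 101,000 BTU/h × 12.7 h = 1,282,700 BTU
Gas input = 1,282,700 / 0.909 = 1,411,111 BTU
= 1,411,111 / 100,000 = 14.11 therm
Cost = 14.11 × £1.85/therm = £26.11

£26.11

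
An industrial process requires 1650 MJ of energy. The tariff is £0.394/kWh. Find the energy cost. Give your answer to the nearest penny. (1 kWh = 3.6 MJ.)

1650 MJ × (0.27778 kWh/MJ) = 458.3 kWh
Cost = 458.3 kWh × £0.394/kWh = £180.58

£180.58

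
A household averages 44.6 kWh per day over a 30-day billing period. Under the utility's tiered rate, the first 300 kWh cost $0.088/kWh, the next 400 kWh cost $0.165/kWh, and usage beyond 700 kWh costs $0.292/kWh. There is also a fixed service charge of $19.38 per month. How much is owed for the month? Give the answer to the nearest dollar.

$298

Usage = 44.6 kWh/day × 30 days = 1338 kWh
First 300 kWh × $0.088 = $26.40
Next 400 kWh × $0.165 = $66.00
Remaining 638 kWh × $0.292 = $186.30
Energy charge = $278.70; + service $19.38 = $298.08 ≈ $298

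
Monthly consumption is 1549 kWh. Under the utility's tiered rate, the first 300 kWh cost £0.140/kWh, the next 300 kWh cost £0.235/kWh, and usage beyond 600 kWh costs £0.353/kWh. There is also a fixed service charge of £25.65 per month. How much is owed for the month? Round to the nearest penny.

£473.15

First 300 kWh × £0.140 = £42.00
Next 300 kWh × £0.235 = £70.50
Remaining 949 kWh × £0.353 = £335.00
Energy charge = £447.50; + service £25.65 = £473.15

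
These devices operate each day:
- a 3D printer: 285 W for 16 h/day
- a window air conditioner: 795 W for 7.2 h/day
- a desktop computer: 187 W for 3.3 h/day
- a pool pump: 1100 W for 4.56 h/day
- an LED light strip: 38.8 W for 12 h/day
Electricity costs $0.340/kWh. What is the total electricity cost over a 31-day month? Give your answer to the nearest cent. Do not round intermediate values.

$172.67

3D printer: 285 W × 16 h × 31 d = 141,360 Wh = 141.4 kWh
window air conditioner: 795 W × 7.2 h × 31 d = 177,444 Wh = 177.4 kWh
desktop computer: 187 W × 3.3 h × 31 d = 19,130 Wh = 19.13 kWh
pool pump: 1100 W × 4.56 h × 31 d = 155,496 Wh = 155.5 kWh
LED light strip: 38.8 W × 12 h × 31 d = 14,434 Wh = 14.43 kWh
Total energy = 141.4 + 177.4 + 19.13 + 155.5 + 14.43 = 507.9 kWh
Cost = 507.9 kWh × $0.340 = $172.67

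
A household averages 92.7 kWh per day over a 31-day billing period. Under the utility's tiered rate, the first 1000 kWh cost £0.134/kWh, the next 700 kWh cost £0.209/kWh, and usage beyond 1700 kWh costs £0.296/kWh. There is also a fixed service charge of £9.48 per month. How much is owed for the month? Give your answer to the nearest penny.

£637.20

Usage = 92.7 kWh/day × 31 days = 2873.7 kWh
First 1000 kWh × £0.134 = £134.00
Next 700 kWh × £0.209 = £146.30
Remaining 1173.7 kWh × £0.296 = £347.42
Energy charge = £627.72; + service £9.48 = £637.20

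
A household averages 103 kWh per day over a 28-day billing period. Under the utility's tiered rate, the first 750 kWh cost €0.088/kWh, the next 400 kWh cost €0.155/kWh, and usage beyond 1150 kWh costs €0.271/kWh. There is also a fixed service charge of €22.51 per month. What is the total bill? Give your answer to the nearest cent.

Usage = 103 kWh/day × 28 days = 2884 kWh
First 750 kWh × €0.088 = €66.00
Next 400 kWh × €0.155 = €62.00
Remaining 1734 kWh × €0.271 = €469.91
Energy charge = €597.91; + service €22.51 = €620.42

€620.42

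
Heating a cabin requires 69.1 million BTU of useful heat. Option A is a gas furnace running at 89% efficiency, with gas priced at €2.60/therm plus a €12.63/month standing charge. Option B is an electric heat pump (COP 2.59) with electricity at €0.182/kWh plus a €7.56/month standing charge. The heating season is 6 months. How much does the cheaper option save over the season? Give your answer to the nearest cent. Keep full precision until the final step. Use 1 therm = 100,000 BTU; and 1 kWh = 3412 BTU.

Heat load = 69.1 × 10⁶ BTU = 69,100,000 BTU
Gas: input = 69,100,000 / 0.89 = 77,640,449 BTU = 776.4 therm → 776.4 × €2.60 = €2,018.65; + 6 × €12.63 standing = €2,094.43
Heat pump: 69,100,000 BTU / 3412 = 20,250 kWh heat; / 2.59 = 7,819 kWh in → × €0.182 = €1,423.12; + 6 × €7.56 standing = €1,468.48
Difference = |€2,094.43 − €1,468.48| = €625.95

€625.95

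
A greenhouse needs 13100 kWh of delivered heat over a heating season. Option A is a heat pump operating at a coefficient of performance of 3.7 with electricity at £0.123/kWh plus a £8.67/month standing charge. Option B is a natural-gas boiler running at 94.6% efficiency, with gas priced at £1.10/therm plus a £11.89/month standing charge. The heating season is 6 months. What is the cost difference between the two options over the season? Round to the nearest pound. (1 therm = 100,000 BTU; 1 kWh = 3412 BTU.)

£104

Heat load = 13100 kWh × 3412 = 44,697,200 BTU
Gas: input = 44,697,200 / 0.946 = 47,248,626 BTU = 472.5 therm → 472.5 × £1.10 = £519.73; + 6 × £11.89 standing = £591.07
Heat pump: 44,697,200 BTU / 3412 = 13,100 kWh heat; / 3.7 = 3,541 kWh in → × £0.123 = £435.49; + 6 × £8.67 standing = £487.51
Difference = |£591.07 − £487.51| = £103.57 ≈ £104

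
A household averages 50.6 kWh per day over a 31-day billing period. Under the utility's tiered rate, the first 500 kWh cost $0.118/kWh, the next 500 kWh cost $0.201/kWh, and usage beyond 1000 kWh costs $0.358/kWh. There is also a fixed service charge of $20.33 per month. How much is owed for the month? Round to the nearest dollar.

Usage = 50.6 kWh/day × 31 days = 1568.6 kWh
First 500 kWh × $0.118 = $59.00
Next 500 kWh × $0.201 = $100.50
Remaining 568.6 kWh × $0.358 = $203.56
Energy charge = $363.06; + service $20.33 = $383.39 ≈ $383

$383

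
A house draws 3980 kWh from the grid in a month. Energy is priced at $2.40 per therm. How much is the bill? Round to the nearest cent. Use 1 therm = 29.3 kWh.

$326.01

3980 kWh × (0.03413 therm/kWh) = 135.8 therm
Cost = 135.8 therm × $2.40/therm = $326.01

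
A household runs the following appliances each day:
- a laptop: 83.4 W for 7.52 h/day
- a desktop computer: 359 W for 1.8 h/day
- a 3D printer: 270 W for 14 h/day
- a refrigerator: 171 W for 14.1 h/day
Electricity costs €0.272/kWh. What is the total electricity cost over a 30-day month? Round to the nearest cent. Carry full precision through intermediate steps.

€60.91

laptop: 83.4 W × 7.52 h × 30 d = 18,815 Wh = 18.82 kWh
desktop computer: 359 W × 1.8 h × 30 d = 19,386 Wh = 19.39 kWh
3D printer: 270 W × 14 h × 30 d = 113,400 Wh = 113.4 kWh
refrigerator: 171 W × 14.1 h × 30 d = 72,333 Wh = 72.33 kWh
Total energy = 18.82 + 19.39 + 113.4 + 72.33 = 223.9 kWh
Cost = 223.9 kWh × €0.272 = €60.91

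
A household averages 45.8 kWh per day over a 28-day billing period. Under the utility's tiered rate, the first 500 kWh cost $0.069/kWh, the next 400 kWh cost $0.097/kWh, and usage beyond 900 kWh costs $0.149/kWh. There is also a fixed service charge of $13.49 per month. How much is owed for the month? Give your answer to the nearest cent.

$143.77

Usage = 45.8 kWh/day × 28 days = 1282.4 kWh
First 500 kWh × $0.069 = $34.50
Next 400 kWh × $0.097 = $38.80
Remaining 382.4 kWh × $0.149 = $56.98
Energy charge = $130.28; + service $13.49 = $143.77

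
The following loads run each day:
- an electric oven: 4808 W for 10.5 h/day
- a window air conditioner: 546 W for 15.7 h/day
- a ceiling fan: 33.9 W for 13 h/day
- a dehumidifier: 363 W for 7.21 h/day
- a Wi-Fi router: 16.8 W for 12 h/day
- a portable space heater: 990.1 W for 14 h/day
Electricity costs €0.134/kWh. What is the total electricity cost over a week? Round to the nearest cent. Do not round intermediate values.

€71.45

electric oven: 4808 W × 10.5 h × 7 d = 353,388 Wh = 353.4 kWh
window air conditioner: 546 W × 15.7 h × 7 d = 60,005 Wh = 60.01 kWh
ceiling fan: 33.9 W × 13 h × 7 d = 3,085 Wh = 3.085 kWh
dehumidifier: 363 W × 7.21 h × 7 d = 18,321 Wh = 18.32 kWh
Wi-Fi router: 16.8 W × 12 h × 7 d = 1,411 Wh = 1.411 kWh
portable space heater: 990.1 W × 14 h × 7 d = 97,030 Wh = 97.03 kWh
Total energy = 353.4 + 60.01 + 3.085 + 18.32 + 1.411 + 97.03 = 533.2 kWh
Cost = 533.2 kWh × €0.134 = €71.45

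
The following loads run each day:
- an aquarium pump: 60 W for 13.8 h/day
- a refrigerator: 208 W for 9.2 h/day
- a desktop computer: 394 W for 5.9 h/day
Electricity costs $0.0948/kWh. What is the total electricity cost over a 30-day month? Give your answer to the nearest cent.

aquarium pump: 60 W × 13.8 h × 30 d = 24,840 Wh = 24.84 kWh
refrigerator: 208 W × 9.2 h × 30 d = 57,408 Wh = 57.41 kWh
desktop computer: 394 W × 5.9 h × 30 d = 69,738 Wh = 69.74 kWh
Total energy = 24.84 + 57.41 + 69.74 = 152 kWh
Cost = 152 kWh × $0.0948 = $14.41

$14.41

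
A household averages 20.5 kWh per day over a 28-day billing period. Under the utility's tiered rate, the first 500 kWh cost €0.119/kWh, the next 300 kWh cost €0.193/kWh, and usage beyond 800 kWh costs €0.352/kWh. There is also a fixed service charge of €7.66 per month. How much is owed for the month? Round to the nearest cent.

€81.44

Usage = 20.5 kWh/day × 28 days = 574 kWh
First 500 kWh × €0.119 = €59.50
Next 74 kWh × €0.193 = €14.28
Remaining tier: 0 kWh (not reached)
Energy charge = €73.78; + service €7.66 = €81.44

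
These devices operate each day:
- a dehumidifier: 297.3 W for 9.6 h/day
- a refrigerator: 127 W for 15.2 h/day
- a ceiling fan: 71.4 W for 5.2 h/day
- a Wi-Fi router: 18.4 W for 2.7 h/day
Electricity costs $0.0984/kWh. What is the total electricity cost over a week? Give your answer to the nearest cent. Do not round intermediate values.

$3.59

dehumidifier: 297.3 W × 9.6 h × 7 d = 19,979 Wh = 19.98 kWh
refrigerator: 127 W × 15.2 h × 7 d = 13,513 Wh = 13.51 kWh
ceiling fan: 71.4 W × 5.2 h × 7 d = 2,599 Wh = 2.599 kWh
Wi-Fi router: 18.4 W × 2.7 h × 7 d = 348 Wh = 0.3478 kWh
Total energy = 19.98 + 13.51 + 2.599 + 0.3478 = 36.44 kWh
Cost = 36.44 kWh × $0.0984 = $3.59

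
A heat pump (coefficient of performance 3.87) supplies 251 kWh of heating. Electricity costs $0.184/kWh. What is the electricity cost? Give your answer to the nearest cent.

Electrical input = 251 kWh / 3.87 = 64.86 kWh
Cost = 64.86 × $0.184/kWh = $11.93

$11.93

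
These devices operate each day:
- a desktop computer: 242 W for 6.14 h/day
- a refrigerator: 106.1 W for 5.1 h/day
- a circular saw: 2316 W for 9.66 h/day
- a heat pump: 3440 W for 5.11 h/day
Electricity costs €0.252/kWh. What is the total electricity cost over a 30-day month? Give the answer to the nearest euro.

€317

desktop computer: 242 W × 6.14 h × 30 d = 44,576 Wh = 44.58 kWh
refrigerator: 106.1 W × 5.1 h × 30 d = 16,233 Wh = 16.23 kWh
circular saw: 2316 W × 9.66 h × 30 d = 671,177 Wh = 671.2 kWh
heat pump: 3440 W × 5.11 h × 30 d = 527,352 Wh = 527.4 kWh
Total energy = 44.58 + 16.23 + 671.2 + 527.4 = 1,259 kWh
Cost = 1,259 kWh × €0.252 = €317.35 ≈ €317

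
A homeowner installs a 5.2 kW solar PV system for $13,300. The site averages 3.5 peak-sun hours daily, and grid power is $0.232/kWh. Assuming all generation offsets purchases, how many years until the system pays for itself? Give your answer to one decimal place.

Daily generation = 5.2 kW × 3.5 h = 18.2 kWh
Annual generation = 18.2 × 365 = 6643 kWh
Annual savings = 6643 × $0.232 = $1,541.18
Payback = $13,300 / $1,541.18 = 8.63 years

8.6 years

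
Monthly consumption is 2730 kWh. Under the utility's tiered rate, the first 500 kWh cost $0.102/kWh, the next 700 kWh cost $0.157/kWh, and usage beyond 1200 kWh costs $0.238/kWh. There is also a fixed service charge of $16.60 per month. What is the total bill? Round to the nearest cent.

$541.64

First 500 kWh × $0.102 = $51.00
Next 700 kWh × $0.157 = $109.90
Remaining 1530 kWh × $0.238 = $364.14
Energy charge = $525.04; + service $16.60 = $541.64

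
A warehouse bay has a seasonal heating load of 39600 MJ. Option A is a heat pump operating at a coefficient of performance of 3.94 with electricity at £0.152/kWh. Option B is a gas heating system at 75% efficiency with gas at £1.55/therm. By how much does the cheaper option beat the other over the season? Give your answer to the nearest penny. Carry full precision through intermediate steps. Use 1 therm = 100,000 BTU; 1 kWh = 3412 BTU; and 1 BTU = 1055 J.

£351.33

Heat load = 39600 MJ = 39,600,000,000 J / 1055 = 37,535,545 BTU
Gas: input = 37,535,545 / 0.75 = 50,047,393 BTU = 500.5 therm → 500.5 × £1.55 = £775.73
Heat pump: 37,535,545 BTU / 3412 = 11,000 kWh heat; / 3.94 = 2,792 kWh in → × £0.152 = £424.41
Difference = |£775.73 − £424.41| = £351.33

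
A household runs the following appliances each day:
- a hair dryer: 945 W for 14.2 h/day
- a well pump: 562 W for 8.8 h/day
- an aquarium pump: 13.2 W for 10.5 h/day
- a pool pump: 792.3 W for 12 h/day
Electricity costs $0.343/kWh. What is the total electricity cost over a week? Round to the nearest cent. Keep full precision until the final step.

$67.25

hair dryer: 945 W × 14.2 h × 7 d = 93,933 Wh = 93.93 kWh
well pump: 562 W × 8.8 h × 7 d = 34,619 Wh = 34.62 kWh
aquarium pump: 13.2 W × 10.5 h × 7 d = 970 Wh = 0.9702 kWh
pool pump: 792.3 W × 12 h × 7 d = 66,553 Wh = 66.55 kWh
Total energy = 93.93 + 34.62 + 0.9702 + 66.55 = 196.1 kWh
Cost = 196.1 kWh × $0.343 = $67.25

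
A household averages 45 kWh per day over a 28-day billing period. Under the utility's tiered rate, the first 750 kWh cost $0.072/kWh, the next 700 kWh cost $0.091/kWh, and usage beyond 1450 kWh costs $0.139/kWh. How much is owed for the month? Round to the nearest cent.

$100.41

Usage = 45 kWh/day × 28 days = 1260 kWh
First 750 kWh × $0.072 = $54.00
Next 510 kWh × $0.091 = $46.41
Remaining tier: 0 kWh (not reached)
Total = $100.41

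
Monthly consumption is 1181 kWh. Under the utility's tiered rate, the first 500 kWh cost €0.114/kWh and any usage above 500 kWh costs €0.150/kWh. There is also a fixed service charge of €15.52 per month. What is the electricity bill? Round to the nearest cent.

First 500 kWh × €0.114 = €57.00
Remaining 681 kWh × €0.150 = €102.15
Energy charge = €159.15; + service €15.52 = €174.67

€174.67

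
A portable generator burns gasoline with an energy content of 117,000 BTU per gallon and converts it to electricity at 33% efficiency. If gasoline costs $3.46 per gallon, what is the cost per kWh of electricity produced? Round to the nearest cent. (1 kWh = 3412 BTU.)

Electrical output per gallon = 117,000 BTU × 0.33 / 3412 BTU/kWh = 11.32 kWh
Cost per kWh = $3.46 / 11.32 kWh = $0.306

$0.31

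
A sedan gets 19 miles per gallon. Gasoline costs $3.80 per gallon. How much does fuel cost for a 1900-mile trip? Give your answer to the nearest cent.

Fuel = 1900 mi / 19 mpg = 100 gal
Cost = 100 gal × $3.80/gal = $380.00

$380.00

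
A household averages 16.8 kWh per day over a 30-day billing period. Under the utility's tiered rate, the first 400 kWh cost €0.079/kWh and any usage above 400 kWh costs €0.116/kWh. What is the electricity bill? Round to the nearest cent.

€43.66

Usage = 16.8 kWh/day × 30 days = 504 kWh
First 400 kWh × €0.079 = €31.60
Remaining 104 kWh × €0.116 = €12.06
Total = €43.66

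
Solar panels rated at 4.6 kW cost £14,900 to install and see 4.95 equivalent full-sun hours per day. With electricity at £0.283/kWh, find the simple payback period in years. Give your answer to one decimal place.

6.3 years

Daily generation = 4.6 kW × 4.95 h = 22.77 kWh
Annual generation = 22.77 × 365 = 8311 kWh
Annual savings = 8311 × £0.283 = £2,352.03
Payback = £14,900 / £2,352.03 = 6.33 years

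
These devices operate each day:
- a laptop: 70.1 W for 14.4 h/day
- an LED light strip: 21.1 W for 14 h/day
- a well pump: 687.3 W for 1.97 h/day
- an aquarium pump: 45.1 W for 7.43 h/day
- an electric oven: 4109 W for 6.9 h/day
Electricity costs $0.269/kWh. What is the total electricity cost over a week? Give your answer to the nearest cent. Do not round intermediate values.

laptop: 70.1 W × 14.4 h × 7 d = 7,066 Wh = 7.066 kWh
LED light strip: 21.1 W × 14 h × 7 d = 2,068 Wh = 2.068 kWh
well pump: 687.3 W × 1.97 h × 7 d = 9,478 Wh = 9.478 kWh
aquarium pump: 45.1 W × 7.43 h × 7 d = 2,346 Wh = 2.346 kWh
electric oven: 4109 W × 6.9 h × 7 d = 198,465 Wh = 198.5 kWh
Total energy = 7.066 + 2.068 + 9.478 + 2.346 + 198.5 = 219.4 kWh
Cost = 219.4 kWh × $0.269 = $59.02

$59.02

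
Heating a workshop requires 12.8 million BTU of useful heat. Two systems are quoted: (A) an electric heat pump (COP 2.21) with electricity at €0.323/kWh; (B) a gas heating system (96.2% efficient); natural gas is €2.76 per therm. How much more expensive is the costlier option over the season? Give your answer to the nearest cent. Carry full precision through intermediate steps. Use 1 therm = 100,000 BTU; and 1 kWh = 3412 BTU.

€181.06

Heat load = 12.8 × 10⁶ BTU = 12,800,000 BTU
Gas: input = 12,800,000 / 0.962 = 13,305,613 BTU = 133.1 therm → 133.1 × €2.76 = €367.23
Heat pump: 12,800,000 BTU / 3412 = 3,751 kWh heat; / 2.21 = 1,697 kWh in → × €0.323 = €548.29
Difference = |€367.23 − €548.29| = €181.06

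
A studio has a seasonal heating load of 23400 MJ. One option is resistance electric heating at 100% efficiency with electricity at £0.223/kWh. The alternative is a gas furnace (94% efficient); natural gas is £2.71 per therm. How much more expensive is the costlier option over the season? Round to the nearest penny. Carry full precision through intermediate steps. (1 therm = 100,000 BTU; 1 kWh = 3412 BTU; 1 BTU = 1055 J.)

£810.19

Heat load = 23400 MJ = 23,400,000,000 J / 1055 = 22,180,095 BTU
Gas: input = 22,180,095 / 0.94 = 23,595,846 BTU = 236 therm → 236 × £2.71 = £639.45
Electric: 22,180,095 BTU / 3412 = 6,501 kWh → × £0.223 = £1,449.64
Difference = |£639.45 − £1,449.64| = £810.19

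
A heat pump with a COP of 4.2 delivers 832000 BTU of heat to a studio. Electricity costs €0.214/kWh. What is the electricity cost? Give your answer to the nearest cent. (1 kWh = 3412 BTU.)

€12.42

Heat delivered = 832,000 BTU / 3412 = 243.8 kWh
Electrical input = 243.8 kWh / 4.2 = 58.06 kWh
Cost = 58.06 × €0.214/kWh = €12.42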